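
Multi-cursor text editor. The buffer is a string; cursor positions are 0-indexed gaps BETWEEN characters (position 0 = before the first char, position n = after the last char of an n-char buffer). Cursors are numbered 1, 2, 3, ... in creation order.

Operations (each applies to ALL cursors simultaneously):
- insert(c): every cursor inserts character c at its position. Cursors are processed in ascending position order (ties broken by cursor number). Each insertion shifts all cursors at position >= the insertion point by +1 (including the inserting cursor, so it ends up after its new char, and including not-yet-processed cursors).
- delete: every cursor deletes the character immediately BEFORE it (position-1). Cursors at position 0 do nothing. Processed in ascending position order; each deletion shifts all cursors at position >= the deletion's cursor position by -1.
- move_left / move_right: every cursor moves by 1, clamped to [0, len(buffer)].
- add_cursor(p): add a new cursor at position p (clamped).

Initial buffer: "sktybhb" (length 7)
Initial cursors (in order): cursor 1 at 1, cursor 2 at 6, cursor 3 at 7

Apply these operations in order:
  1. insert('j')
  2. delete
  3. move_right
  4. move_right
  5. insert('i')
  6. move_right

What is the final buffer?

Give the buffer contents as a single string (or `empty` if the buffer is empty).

After op 1 (insert('j')): buffer="sjktybhjbj" (len 10), cursors c1@2 c2@8 c3@10, authorship .1.....2.3
After op 2 (delete): buffer="sktybhb" (len 7), cursors c1@1 c2@6 c3@7, authorship .......
After op 3 (move_right): buffer="sktybhb" (len 7), cursors c1@2 c2@7 c3@7, authorship .......
After op 4 (move_right): buffer="sktybhb" (len 7), cursors c1@3 c2@7 c3@7, authorship .......
After op 5 (insert('i')): buffer="sktiybhbii" (len 10), cursors c1@4 c2@10 c3@10, authorship ...1....23
After op 6 (move_right): buffer="sktiybhbii" (len 10), cursors c1@5 c2@10 c3@10, authorship ...1....23

Answer: sktiybhbii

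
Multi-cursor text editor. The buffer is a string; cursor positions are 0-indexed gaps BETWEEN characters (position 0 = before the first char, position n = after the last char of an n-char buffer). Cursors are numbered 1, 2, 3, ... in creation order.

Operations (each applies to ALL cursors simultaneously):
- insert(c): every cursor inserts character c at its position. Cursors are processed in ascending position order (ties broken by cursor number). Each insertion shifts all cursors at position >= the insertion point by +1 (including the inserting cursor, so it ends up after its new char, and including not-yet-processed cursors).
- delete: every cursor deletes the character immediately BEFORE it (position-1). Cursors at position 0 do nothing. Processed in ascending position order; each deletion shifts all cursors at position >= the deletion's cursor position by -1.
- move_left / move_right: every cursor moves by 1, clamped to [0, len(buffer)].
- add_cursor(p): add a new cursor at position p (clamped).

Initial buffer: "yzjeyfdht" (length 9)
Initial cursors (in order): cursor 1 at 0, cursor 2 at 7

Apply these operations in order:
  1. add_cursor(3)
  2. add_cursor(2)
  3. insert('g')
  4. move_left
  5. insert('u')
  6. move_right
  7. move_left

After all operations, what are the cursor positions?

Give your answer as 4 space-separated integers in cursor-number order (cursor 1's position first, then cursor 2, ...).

After op 1 (add_cursor(3)): buffer="yzjeyfdht" (len 9), cursors c1@0 c3@3 c2@7, authorship .........
After op 2 (add_cursor(2)): buffer="yzjeyfdht" (len 9), cursors c1@0 c4@2 c3@3 c2@7, authorship .........
After op 3 (insert('g')): buffer="gyzgjgeyfdght" (len 13), cursors c1@1 c4@4 c3@6 c2@11, authorship 1..4.3....2..
After op 4 (move_left): buffer="gyzgjgeyfdght" (len 13), cursors c1@0 c4@3 c3@5 c2@10, authorship 1..4.3....2..
After op 5 (insert('u')): buffer="ugyzugjugeyfdught" (len 17), cursors c1@1 c4@5 c3@8 c2@14, authorship 11..44.33....22..
After op 6 (move_right): buffer="ugyzugjugeyfdught" (len 17), cursors c1@2 c4@6 c3@9 c2@15, authorship 11..44.33....22..
After op 7 (move_left): buffer="ugyzugjugeyfdught" (len 17), cursors c1@1 c4@5 c3@8 c2@14, authorship 11..44.33....22..

Answer: 1 14 8 5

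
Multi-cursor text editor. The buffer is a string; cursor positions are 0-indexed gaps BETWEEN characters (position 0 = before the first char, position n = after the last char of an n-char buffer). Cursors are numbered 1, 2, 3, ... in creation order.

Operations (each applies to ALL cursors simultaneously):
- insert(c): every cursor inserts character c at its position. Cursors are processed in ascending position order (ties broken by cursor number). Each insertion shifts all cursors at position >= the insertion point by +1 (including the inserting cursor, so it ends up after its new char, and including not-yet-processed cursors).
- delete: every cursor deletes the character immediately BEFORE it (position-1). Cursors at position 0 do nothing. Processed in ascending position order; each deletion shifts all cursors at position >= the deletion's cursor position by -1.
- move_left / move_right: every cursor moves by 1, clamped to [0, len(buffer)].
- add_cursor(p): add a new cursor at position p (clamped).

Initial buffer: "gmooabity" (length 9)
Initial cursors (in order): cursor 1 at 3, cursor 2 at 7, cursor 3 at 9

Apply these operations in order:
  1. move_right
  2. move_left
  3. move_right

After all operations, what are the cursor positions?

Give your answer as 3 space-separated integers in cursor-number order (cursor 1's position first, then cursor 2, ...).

Answer: 4 8 9

Derivation:
After op 1 (move_right): buffer="gmooabity" (len 9), cursors c1@4 c2@8 c3@9, authorship .........
After op 2 (move_left): buffer="gmooabity" (len 9), cursors c1@3 c2@7 c3@8, authorship .........
After op 3 (move_right): buffer="gmooabity" (len 9), cursors c1@4 c2@8 c3@9, authorship .........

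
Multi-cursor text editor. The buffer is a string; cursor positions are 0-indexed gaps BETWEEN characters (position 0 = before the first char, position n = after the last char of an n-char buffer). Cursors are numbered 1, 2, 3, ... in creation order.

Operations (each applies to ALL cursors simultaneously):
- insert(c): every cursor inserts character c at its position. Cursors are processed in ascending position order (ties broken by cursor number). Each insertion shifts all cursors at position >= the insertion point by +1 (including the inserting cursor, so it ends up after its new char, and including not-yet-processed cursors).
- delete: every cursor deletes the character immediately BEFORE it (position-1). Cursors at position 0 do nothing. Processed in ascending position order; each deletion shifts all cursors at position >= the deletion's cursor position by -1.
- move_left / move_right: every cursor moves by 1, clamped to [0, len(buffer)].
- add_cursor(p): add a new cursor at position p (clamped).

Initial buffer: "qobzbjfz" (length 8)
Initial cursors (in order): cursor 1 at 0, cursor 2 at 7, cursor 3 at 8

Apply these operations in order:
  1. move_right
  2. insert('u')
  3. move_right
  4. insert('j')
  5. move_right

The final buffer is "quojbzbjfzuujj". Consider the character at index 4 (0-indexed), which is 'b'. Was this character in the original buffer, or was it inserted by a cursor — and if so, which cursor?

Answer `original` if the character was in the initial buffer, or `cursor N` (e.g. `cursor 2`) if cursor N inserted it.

After op 1 (move_right): buffer="qobzbjfz" (len 8), cursors c1@1 c2@8 c3@8, authorship ........
After op 2 (insert('u')): buffer="quobzbjfzuu" (len 11), cursors c1@2 c2@11 c3@11, authorship .1.......23
After op 3 (move_right): buffer="quobzbjfzuu" (len 11), cursors c1@3 c2@11 c3@11, authorship .1.......23
After op 4 (insert('j')): buffer="quojbzbjfzuujj" (len 14), cursors c1@4 c2@14 c3@14, authorship .1.1......2323
After op 5 (move_right): buffer="quojbzbjfzuujj" (len 14), cursors c1@5 c2@14 c3@14, authorship .1.1......2323
Authorship (.=original, N=cursor N): . 1 . 1 . . . . . . 2 3 2 3
Index 4: author = original

Answer: original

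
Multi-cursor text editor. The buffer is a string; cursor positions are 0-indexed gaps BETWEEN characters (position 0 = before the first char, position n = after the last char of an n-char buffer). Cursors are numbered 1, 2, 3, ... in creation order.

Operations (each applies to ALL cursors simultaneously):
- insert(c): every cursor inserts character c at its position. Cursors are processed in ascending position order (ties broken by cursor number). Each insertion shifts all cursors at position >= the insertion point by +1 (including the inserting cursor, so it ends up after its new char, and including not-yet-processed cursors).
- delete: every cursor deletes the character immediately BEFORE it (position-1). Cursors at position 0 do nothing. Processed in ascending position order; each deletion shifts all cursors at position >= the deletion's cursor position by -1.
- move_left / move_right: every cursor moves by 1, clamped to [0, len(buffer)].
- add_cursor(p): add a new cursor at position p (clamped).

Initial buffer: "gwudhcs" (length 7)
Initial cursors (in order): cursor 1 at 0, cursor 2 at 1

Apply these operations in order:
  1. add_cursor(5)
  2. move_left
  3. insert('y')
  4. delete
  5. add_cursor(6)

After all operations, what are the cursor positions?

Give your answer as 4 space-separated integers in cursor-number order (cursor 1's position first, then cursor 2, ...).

Answer: 0 0 4 6

Derivation:
After op 1 (add_cursor(5)): buffer="gwudhcs" (len 7), cursors c1@0 c2@1 c3@5, authorship .......
After op 2 (move_left): buffer="gwudhcs" (len 7), cursors c1@0 c2@0 c3@4, authorship .......
After op 3 (insert('y')): buffer="yygwudyhcs" (len 10), cursors c1@2 c2@2 c3@7, authorship 12....3...
After op 4 (delete): buffer="gwudhcs" (len 7), cursors c1@0 c2@0 c3@4, authorship .......
After op 5 (add_cursor(6)): buffer="gwudhcs" (len 7), cursors c1@0 c2@0 c3@4 c4@6, authorship .......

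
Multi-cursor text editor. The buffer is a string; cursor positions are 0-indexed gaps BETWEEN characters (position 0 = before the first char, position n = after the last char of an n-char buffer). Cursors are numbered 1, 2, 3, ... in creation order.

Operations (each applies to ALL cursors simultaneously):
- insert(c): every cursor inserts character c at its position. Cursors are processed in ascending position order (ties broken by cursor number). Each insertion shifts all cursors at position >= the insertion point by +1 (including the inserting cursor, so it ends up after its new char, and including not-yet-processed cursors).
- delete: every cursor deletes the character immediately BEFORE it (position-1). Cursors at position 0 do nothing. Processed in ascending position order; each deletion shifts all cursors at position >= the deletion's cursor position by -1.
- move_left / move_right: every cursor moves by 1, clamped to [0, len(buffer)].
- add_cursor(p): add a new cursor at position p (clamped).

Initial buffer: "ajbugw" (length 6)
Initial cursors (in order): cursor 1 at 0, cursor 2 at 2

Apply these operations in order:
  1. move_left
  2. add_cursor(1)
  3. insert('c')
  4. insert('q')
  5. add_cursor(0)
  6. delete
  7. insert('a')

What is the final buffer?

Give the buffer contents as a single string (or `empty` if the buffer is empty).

Answer: acaaccaajbugw

Derivation:
After op 1 (move_left): buffer="ajbugw" (len 6), cursors c1@0 c2@1, authorship ......
After op 2 (add_cursor(1)): buffer="ajbugw" (len 6), cursors c1@0 c2@1 c3@1, authorship ......
After op 3 (insert('c')): buffer="caccjbugw" (len 9), cursors c1@1 c2@4 c3@4, authorship 1.23.....
After op 4 (insert('q')): buffer="cqaccqqjbugw" (len 12), cursors c1@2 c2@7 c3@7, authorship 11.2323.....
After op 5 (add_cursor(0)): buffer="cqaccqqjbugw" (len 12), cursors c4@0 c1@2 c2@7 c3@7, authorship 11.2323.....
After op 6 (delete): buffer="caccjbugw" (len 9), cursors c4@0 c1@1 c2@4 c3@4, authorship 1.23.....
After op 7 (insert('a')): buffer="acaaccaajbugw" (len 13), cursors c4@1 c1@3 c2@8 c3@8, authorship 411.2323.....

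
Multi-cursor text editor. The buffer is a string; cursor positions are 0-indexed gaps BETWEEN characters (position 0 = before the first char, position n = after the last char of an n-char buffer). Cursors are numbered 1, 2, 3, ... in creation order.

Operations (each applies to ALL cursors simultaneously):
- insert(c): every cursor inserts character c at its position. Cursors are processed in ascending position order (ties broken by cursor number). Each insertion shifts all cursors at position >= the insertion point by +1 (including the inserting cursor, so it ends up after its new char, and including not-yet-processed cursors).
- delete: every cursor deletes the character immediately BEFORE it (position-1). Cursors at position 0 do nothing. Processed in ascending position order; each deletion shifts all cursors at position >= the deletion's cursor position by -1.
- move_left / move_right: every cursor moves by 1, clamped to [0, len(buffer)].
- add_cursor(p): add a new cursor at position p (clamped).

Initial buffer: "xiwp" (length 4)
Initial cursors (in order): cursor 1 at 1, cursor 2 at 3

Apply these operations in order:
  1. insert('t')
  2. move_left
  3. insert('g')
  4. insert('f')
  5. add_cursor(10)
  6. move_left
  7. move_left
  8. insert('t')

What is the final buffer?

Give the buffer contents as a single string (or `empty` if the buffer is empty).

Answer: xtgftiwtgfttp

Derivation:
After op 1 (insert('t')): buffer="xtiwtp" (len 6), cursors c1@2 c2@5, authorship .1..2.
After op 2 (move_left): buffer="xtiwtp" (len 6), cursors c1@1 c2@4, authorship .1..2.
After op 3 (insert('g')): buffer="xgtiwgtp" (len 8), cursors c1@2 c2@6, authorship .11..22.
After op 4 (insert('f')): buffer="xgftiwgftp" (len 10), cursors c1@3 c2@8, authorship .111..222.
After op 5 (add_cursor(10)): buffer="xgftiwgftp" (len 10), cursors c1@3 c2@8 c3@10, authorship .111..222.
After op 6 (move_left): buffer="xgftiwgftp" (len 10), cursors c1@2 c2@7 c3@9, authorship .111..222.
After op 7 (move_left): buffer="xgftiwgftp" (len 10), cursors c1@1 c2@6 c3@8, authorship .111..222.
After op 8 (insert('t')): buffer="xtgftiwtgfttp" (len 13), cursors c1@2 c2@8 c3@11, authorship .1111..22232.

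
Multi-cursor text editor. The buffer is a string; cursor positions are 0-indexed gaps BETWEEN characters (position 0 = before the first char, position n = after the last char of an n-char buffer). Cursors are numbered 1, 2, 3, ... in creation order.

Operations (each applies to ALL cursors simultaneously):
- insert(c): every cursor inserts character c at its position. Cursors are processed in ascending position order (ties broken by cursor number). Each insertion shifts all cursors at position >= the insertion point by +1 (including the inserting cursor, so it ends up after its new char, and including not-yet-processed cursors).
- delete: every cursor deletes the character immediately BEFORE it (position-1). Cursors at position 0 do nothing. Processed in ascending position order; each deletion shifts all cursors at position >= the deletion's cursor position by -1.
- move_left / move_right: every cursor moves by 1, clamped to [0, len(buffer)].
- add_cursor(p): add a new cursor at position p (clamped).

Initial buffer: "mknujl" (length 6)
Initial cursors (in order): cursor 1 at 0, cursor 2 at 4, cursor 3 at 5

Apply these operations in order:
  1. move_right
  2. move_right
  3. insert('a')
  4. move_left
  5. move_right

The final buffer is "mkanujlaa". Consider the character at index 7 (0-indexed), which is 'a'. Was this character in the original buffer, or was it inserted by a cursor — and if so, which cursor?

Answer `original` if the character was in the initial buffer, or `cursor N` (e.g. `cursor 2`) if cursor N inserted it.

Answer: cursor 2

Derivation:
After op 1 (move_right): buffer="mknujl" (len 6), cursors c1@1 c2@5 c3@6, authorship ......
After op 2 (move_right): buffer="mknujl" (len 6), cursors c1@2 c2@6 c3@6, authorship ......
After op 3 (insert('a')): buffer="mkanujlaa" (len 9), cursors c1@3 c2@9 c3@9, authorship ..1....23
After op 4 (move_left): buffer="mkanujlaa" (len 9), cursors c1@2 c2@8 c3@8, authorship ..1....23
After op 5 (move_right): buffer="mkanujlaa" (len 9), cursors c1@3 c2@9 c3@9, authorship ..1....23
Authorship (.=original, N=cursor N): . . 1 . . . . 2 3
Index 7: author = 2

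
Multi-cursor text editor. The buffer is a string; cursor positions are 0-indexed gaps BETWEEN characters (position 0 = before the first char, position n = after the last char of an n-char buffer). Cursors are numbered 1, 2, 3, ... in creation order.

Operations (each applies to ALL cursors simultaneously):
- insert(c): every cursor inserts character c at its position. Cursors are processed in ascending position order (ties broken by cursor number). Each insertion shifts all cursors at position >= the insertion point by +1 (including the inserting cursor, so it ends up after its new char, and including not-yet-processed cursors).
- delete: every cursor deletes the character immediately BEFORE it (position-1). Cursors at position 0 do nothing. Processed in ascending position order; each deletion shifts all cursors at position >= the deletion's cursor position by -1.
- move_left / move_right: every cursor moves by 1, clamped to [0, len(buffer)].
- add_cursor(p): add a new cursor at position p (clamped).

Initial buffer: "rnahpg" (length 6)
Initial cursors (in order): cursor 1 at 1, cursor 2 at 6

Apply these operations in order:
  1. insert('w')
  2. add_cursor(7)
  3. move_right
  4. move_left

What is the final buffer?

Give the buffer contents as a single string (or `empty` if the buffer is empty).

After op 1 (insert('w')): buffer="rwnahpgw" (len 8), cursors c1@2 c2@8, authorship .1.....2
After op 2 (add_cursor(7)): buffer="rwnahpgw" (len 8), cursors c1@2 c3@7 c2@8, authorship .1.....2
After op 3 (move_right): buffer="rwnahpgw" (len 8), cursors c1@3 c2@8 c3@8, authorship .1.....2
After op 4 (move_left): buffer="rwnahpgw" (len 8), cursors c1@2 c2@7 c3@7, authorship .1.....2

Answer: rwnahpgw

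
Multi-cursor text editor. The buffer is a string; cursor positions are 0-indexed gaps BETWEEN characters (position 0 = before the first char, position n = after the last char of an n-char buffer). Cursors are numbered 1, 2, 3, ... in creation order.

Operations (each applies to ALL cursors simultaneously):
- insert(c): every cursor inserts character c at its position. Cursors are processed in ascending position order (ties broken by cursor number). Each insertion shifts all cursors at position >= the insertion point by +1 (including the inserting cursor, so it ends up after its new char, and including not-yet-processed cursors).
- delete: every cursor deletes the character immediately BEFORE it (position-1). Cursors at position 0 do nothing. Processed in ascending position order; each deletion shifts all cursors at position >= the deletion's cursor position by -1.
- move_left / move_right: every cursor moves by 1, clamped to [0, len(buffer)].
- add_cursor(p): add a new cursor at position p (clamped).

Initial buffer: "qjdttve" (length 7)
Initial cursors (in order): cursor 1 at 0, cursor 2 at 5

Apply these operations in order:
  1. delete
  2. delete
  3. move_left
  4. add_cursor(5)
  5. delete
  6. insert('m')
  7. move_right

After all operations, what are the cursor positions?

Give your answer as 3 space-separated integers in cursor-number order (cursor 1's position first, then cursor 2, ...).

After op 1 (delete): buffer="qjdtve" (len 6), cursors c1@0 c2@4, authorship ......
After op 2 (delete): buffer="qjdve" (len 5), cursors c1@0 c2@3, authorship .....
After op 3 (move_left): buffer="qjdve" (len 5), cursors c1@0 c2@2, authorship .....
After op 4 (add_cursor(5)): buffer="qjdve" (len 5), cursors c1@0 c2@2 c3@5, authorship .....
After op 5 (delete): buffer="qdv" (len 3), cursors c1@0 c2@1 c3@3, authorship ...
After op 6 (insert('m')): buffer="mqmdvm" (len 6), cursors c1@1 c2@3 c3@6, authorship 1.2..3
After op 7 (move_right): buffer="mqmdvm" (len 6), cursors c1@2 c2@4 c3@6, authorship 1.2..3

Answer: 2 4 6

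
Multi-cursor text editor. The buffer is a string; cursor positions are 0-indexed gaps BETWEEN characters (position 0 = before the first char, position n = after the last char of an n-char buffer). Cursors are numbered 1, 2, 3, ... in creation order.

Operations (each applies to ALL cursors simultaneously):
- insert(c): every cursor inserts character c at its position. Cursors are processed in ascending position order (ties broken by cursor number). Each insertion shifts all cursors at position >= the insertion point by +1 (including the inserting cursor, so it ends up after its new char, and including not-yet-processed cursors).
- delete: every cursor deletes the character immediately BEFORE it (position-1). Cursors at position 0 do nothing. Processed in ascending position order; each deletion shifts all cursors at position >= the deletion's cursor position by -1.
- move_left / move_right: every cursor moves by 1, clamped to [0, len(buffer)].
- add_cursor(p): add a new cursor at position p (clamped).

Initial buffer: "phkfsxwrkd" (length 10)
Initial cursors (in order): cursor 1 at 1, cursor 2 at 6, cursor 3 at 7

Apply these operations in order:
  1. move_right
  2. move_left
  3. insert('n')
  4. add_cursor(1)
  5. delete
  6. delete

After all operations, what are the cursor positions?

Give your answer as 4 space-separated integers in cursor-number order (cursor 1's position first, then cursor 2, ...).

Answer: 0 4 4 0

Derivation:
After op 1 (move_right): buffer="phkfsxwrkd" (len 10), cursors c1@2 c2@7 c3@8, authorship ..........
After op 2 (move_left): buffer="phkfsxwrkd" (len 10), cursors c1@1 c2@6 c3@7, authorship ..........
After op 3 (insert('n')): buffer="pnhkfsxnwnrkd" (len 13), cursors c1@2 c2@8 c3@10, authorship .1.....2.3...
After op 4 (add_cursor(1)): buffer="pnhkfsxnwnrkd" (len 13), cursors c4@1 c1@2 c2@8 c3@10, authorship .1.....2.3...
After op 5 (delete): buffer="hkfsxwrkd" (len 9), cursors c1@0 c4@0 c2@5 c3@6, authorship .........
After op 6 (delete): buffer="hkfsrkd" (len 7), cursors c1@0 c4@0 c2@4 c3@4, authorship .......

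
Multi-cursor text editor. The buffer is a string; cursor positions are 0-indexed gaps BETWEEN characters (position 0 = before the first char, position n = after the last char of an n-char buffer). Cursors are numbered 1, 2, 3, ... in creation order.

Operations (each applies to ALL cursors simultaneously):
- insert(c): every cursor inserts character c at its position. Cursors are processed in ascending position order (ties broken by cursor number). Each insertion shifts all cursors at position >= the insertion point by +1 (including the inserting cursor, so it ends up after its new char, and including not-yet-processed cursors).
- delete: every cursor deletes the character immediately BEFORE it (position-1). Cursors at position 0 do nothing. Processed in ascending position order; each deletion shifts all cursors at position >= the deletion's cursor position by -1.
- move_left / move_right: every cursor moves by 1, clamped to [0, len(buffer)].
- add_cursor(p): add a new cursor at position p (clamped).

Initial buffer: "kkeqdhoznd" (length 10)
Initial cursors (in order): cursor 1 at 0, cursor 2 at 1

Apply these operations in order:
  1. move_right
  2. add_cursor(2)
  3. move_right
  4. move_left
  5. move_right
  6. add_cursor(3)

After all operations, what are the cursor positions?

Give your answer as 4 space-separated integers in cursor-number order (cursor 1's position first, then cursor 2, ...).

Answer: 2 3 3 3

Derivation:
After op 1 (move_right): buffer="kkeqdhoznd" (len 10), cursors c1@1 c2@2, authorship ..........
After op 2 (add_cursor(2)): buffer="kkeqdhoznd" (len 10), cursors c1@1 c2@2 c3@2, authorship ..........
After op 3 (move_right): buffer="kkeqdhoznd" (len 10), cursors c1@2 c2@3 c3@3, authorship ..........
After op 4 (move_left): buffer="kkeqdhoznd" (len 10), cursors c1@1 c2@2 c3@2, authorship ..........
After op 5 (move_right): buffer="kkeqdhoznd" (len 10), cursors c1@2 c2@3 c3@3, authorship ..........
After op 6 (add_cursor(3)): buffer="kkeqdhoznd" (len 10), cursors c1@2 c2@3 c3@3 c4@3, authorship ..........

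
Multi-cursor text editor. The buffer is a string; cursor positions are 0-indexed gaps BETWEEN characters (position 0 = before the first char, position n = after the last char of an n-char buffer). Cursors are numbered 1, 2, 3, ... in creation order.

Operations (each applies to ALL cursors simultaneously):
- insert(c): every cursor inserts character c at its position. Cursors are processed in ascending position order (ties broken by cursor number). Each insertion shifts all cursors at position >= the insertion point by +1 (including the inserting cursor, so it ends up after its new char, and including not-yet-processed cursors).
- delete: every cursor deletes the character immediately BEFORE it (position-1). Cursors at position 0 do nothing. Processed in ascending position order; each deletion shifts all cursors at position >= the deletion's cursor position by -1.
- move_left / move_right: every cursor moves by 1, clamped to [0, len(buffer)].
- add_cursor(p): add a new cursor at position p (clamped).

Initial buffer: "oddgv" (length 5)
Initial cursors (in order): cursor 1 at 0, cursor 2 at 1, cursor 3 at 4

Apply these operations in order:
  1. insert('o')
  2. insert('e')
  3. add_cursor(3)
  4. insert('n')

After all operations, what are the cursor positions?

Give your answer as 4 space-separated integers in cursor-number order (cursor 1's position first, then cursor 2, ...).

Answer: 3 8 14 5

Derivation:
After op 1 (insert('o')): buffer="oooddgov" (len 8), cursors c1@1 c2@3 c3@7, authorship 1.2...3.
After op 2 (insert('e')): buffer="oeooeddgoev" (len 11), cursors c1@2 c2@5 c3@10, authorship 11.22...33.
After op 3 (add_cursor(3)): buffer="oeooeddgoev" (len 11), cursors c1@2 c4@3 c2@5 c3@10, authorship 11.22...33.
After op 4 (insert('n')): buffer="oenonoenddgoenv" (len 15), cursors c1@3 c4@5 c2@8 c3@14, authorship 111.4222...333.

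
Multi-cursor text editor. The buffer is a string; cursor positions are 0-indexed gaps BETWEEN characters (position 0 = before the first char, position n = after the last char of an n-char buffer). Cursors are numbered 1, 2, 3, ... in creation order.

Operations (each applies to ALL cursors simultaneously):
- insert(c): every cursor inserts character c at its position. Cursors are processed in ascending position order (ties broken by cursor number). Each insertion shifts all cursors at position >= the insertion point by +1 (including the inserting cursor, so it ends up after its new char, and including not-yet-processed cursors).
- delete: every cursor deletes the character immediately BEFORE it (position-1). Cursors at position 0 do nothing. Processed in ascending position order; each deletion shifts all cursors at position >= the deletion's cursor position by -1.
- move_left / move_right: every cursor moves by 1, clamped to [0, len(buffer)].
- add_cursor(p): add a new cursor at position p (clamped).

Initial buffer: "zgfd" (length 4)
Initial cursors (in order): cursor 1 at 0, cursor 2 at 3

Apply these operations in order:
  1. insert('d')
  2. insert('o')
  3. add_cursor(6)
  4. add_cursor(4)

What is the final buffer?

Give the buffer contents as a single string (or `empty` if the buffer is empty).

After op 1 (insert('d')): buffer="dzgfdd" (len 6), cursors c1@1 c2@5, authorship 1...2.
After op 2 (insert('o')): buffer="dozgfdod" (len 8), cursors c1@2 c2@7, authorship 11...22.
After op 3 (add_cursor(6)): buffer="dozgfdod" (len 8), cursors c1@2 c3@6 c2@7, authorship 11...22.
After op 4 (add_cursor(4)): buffer="dozgfdod" (len 8), cursors c1@2 c4@4 c3@6 c2@7, authorship 11...22.

Answer: dozgfdod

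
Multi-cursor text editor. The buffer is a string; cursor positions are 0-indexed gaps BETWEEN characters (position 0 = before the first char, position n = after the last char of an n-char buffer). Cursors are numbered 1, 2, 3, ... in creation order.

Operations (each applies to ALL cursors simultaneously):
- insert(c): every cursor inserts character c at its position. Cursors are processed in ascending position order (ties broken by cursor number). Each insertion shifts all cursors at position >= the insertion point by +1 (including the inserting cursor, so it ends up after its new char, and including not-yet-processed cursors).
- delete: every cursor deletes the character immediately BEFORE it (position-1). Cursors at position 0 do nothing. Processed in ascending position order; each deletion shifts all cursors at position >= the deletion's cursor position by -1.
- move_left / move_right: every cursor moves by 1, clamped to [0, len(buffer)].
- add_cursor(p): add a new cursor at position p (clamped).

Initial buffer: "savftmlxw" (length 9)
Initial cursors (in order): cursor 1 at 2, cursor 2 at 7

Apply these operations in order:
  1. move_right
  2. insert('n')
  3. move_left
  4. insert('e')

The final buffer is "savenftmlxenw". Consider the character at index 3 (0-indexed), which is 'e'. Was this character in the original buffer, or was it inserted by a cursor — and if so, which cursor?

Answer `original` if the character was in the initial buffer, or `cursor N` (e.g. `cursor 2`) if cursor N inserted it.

Answer: cursor 1

Derivation:
After op 1 (move_right): buffer="savftmlxw" (len 9), cursors c1@3 c2@8, authorship .........
After op 2 (insert('n')): buffer="savnftmlxnw" (len 11), cursors c1@4 c2@10, authorship ...1.....2.
After op 3 (move_left): buffer="savnftmlxnw" (len 11), cursors c1@3 c2@9, authorship ...1.....2.
After op 4 (insert('e')): buffer="savenftmlxenw" (len 13), cursors c1@4 c2@11, authorship ...11.....22.
Authorship (.=original, N=cursor N): . . . 1 1 . . . . . 2 2 .
Index 3: author = 1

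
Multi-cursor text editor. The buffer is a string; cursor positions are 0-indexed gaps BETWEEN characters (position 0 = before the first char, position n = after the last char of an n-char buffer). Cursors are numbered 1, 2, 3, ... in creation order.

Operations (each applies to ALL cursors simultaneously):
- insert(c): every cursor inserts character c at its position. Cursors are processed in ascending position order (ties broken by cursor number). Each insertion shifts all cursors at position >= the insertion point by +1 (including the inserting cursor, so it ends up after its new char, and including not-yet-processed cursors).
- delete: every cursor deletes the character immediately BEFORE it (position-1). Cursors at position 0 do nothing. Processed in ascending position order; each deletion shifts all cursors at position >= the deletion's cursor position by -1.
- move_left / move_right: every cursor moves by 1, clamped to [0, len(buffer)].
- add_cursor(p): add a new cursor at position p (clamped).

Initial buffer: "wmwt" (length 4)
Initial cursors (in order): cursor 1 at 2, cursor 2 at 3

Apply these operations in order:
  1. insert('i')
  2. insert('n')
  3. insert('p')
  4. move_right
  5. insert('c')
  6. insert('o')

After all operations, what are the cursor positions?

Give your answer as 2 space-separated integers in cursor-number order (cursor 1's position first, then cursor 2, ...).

Answer: 8 14

Derivation:
After op 1 (insert('i')): buffer="wmiwit" (len 6), cursors c1@3 c2@5, authorship ..1.2.
After op 2 (insert('n')): buffer="wminwint" (len 8), cursors c1@4 c2@7, authorship ..11.22.
After op 3 (insert('p')): buffer="wminpwinpt" (len 10), cursors c1@5 c2@9, authorship ..111.222.
After op 4 (move_right): buffer="wminpwinpt" (len 10), cursors c1@6 c2@10, authorship ..111.222.
After op 5 (insert('c')): buffer="wminpwcinptc" (len 12), cursors c1@7 c2@12, authorship ..111.1222.2
After op 6 (insert('o')): buffer="wminpwcoinptco" (len 14), cursors c1@8 c2@14, authorship ..111.11222.22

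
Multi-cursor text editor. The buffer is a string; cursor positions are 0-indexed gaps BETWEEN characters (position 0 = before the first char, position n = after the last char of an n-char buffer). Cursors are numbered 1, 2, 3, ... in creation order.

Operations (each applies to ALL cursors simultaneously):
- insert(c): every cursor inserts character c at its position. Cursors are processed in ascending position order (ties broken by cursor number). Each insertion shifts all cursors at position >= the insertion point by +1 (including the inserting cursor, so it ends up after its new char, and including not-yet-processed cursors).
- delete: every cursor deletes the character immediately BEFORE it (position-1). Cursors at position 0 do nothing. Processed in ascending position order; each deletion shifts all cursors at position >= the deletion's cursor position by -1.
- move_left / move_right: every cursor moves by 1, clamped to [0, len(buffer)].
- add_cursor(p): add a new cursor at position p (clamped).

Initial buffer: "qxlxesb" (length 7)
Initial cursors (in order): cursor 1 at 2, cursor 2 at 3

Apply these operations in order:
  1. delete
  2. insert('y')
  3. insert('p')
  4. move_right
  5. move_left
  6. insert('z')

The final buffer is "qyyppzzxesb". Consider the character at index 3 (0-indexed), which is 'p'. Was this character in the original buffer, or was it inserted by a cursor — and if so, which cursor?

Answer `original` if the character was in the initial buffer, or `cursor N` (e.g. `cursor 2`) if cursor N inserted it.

Answer: cursor 1

Derivation:
After op 1 (delete): buffer="qxesb" (len 5), cursors c1@1 c2@1, authorship .....
After op 2 (insert('y')): buffer="qyyxesb" (len 7), cursors c1@3 c2@3, authorship .12....
After op 3 (insert('p')): buffer="qyyppxesb" (len 9), cursors c1@5 c2@5, authorship .1212....
After op 4 (move_right): buffer="qyyppxesb" (len 9), cursors c1@6 c2@6, authorship .1212....
After op 5 (move_left): buffer="qyyppxesb" (len 9), cursors c1@5 c2@5, authorship .1212....
After op 6 (insert('z')): buffer="qyyppzzxesb" (len 11), cursors c1@7 c2@7, authorship .121212....
Authorship (.=original, N=cursor N): . 1 2 1 2 1 2 . . . .
Index 3: author = 1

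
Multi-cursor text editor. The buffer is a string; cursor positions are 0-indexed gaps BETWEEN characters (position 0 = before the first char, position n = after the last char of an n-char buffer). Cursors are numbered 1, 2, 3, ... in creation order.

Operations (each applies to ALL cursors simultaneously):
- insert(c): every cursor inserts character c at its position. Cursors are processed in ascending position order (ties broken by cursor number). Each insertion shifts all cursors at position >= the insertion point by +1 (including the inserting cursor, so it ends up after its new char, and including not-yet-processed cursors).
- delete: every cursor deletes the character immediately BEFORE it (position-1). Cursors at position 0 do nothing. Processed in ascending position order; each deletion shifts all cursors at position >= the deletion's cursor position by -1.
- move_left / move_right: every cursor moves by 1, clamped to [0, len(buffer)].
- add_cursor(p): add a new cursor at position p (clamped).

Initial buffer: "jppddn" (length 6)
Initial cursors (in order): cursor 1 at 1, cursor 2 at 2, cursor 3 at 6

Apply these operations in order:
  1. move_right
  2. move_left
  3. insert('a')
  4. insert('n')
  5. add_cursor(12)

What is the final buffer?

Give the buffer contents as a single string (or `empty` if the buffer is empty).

Answer: janpanpddann

Derivation:
After op 1 (move_right): buffer="jppddn" (len 6), cursors c1@2 c2@3 c3@6, authorship ......
After op 2 (move_left): buffer="jppddn" (len 6), cursors c1@1 c2@2 c3@5, authorship ......
After op 3 (insert('a')): buffer="japapddan" (len 9), cursors c1@2 c2@4 c3@8, authorship .1.2...3.
After op 4 (insert('n')): buffer="janpanpddann" (len 12), cursors c1@3 c2@6 c3@11, authorship .11.22...33.
After op 5 (add_cursor(12)): buffer="janpanpddann" (len 12), cursors c1@3 c2@6 c3@11 c4@12, authorship .11.22...33.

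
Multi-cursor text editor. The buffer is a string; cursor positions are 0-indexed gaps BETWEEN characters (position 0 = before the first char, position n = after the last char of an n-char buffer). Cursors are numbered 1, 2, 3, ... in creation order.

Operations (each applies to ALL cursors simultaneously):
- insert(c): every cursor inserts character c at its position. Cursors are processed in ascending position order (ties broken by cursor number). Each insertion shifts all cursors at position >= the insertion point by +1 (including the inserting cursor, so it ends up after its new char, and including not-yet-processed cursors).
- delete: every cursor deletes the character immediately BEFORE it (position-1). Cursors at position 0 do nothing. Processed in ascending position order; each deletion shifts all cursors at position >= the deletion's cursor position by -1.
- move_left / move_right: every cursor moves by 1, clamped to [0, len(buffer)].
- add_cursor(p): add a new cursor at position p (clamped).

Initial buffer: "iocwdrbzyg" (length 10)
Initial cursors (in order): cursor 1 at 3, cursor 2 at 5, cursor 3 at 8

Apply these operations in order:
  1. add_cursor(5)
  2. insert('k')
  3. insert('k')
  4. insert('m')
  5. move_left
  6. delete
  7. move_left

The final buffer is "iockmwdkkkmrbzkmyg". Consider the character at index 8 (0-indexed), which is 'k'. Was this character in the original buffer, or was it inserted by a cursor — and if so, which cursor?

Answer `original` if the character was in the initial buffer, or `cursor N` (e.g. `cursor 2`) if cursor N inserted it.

Answer: cursor 4

Derivation:
After op 1 (add_cursor(5)): buffer="iocwdrbzyg" (len 10), cursors c1@3 c2@5 c4@5 c3@8, authorship ..........
After op 2 (insert('k')): buffer="iockwdkkrbzkyg" (len 14), cursors c1@4 c2@8 c4@8 c3@12, authorship ...1..24...3..
After op 3 (insert('k')): buffer="iockkwdkkkkrbzkkyg" (len 18), cursors c1@5 c2@11 c4@11 c3@16, authorship ...11..2424...33..
After op 4 (insert('m')): buffer="iockkmwdkkkkmmrbzkkmyg" (len 22), cursors c1@6 c2@14 c4@14 c3@20, authorship ...111..242424...333..
After op 5 (move_left): buffer="iockkmwdkkkkmmrbzkkmyg" (len 22), cursors c1@5 c2@13 c4@13 c3@19, authorship ...111..242424...333..
After op 6 (delete): buffer="iockmwdkkkmrbzkmyg" (len 18), cursors c1@4 c2@10 c4@10 c3@15, authorship ...11..2424...33..
After op 7 (move_left): buffer="iockmwdkkkmrbzkmyg" (len 18), cursors c1@3 c2@9 c4@9 c3@14, authorship ...11..2424...33..
Authorship (.=original, N=cursor N): . . . 1 1 . . 2 4 2 4 . . . 3 3 . .
Index 8: author = 4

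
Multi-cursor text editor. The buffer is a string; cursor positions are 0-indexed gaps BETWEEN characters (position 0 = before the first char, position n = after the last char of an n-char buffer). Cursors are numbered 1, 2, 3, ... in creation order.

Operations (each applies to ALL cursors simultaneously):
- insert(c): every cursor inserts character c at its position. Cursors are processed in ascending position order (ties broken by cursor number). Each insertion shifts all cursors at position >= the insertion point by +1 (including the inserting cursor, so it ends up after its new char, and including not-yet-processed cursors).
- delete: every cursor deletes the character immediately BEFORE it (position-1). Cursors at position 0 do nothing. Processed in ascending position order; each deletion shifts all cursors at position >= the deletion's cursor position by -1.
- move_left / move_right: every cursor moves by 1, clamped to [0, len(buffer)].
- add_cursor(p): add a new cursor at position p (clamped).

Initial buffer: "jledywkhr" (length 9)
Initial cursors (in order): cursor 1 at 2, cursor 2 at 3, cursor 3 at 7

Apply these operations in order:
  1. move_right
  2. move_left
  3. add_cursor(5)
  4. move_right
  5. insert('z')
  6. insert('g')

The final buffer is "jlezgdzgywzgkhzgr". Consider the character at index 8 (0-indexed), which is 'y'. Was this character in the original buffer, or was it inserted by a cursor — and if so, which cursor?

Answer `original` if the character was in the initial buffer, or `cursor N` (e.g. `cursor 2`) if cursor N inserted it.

Answer: original

Derivation:
After op 1 (move_right): buffer="jledywkhr" (len 9), cursors c1@3 c2@4 c3@8, authorship .........
After op 2 (move_left): buffer="jledywkhr" (len 9), cursors c1@2 c2@3 c3@7, authorship .........
After op 3 (add_cursor(5)): buffer="jledywkhr" (len 9), cursors c1@2 c2@3 c4@5 c3@7, authorship .........
After op 4 (move_right): buffer="jledywkhr" (len 9), cursors c1@3 c2@4 c4@6 c3@8, authorship .........
After op 5 (insert('z')): buffer="jlezdzywzkhzr" (len 13), cursors c1@4 c2@6 c4@9 c3@12, authorship ...1.2..4..3.
After op 6 (insert('g')): buffer="jlezgdzgywzgkhzgr" (len 17), cursors c1@5 c2@8 c4@12 c3@16, authorship ...11.22..44..33.
Authorship (.=original, N=cursor N): . . . 1 1 . 2 2 . . 4 4 . . 3 3 .
Index 8: author = original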